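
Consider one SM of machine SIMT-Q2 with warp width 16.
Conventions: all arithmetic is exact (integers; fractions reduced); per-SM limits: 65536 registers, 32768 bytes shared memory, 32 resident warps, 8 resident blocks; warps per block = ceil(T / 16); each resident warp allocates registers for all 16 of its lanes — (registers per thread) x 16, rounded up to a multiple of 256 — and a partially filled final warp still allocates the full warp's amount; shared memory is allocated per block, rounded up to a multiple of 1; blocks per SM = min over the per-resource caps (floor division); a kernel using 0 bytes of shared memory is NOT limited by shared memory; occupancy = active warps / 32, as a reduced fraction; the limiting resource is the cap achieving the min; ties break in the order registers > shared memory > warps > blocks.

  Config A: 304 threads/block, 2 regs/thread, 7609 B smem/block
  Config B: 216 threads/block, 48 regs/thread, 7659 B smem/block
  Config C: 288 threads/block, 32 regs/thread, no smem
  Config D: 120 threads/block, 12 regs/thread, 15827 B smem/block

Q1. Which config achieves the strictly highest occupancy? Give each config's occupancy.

occupancies: A 19/32, B 7/8, C 9/16, D 1/2

Answer: B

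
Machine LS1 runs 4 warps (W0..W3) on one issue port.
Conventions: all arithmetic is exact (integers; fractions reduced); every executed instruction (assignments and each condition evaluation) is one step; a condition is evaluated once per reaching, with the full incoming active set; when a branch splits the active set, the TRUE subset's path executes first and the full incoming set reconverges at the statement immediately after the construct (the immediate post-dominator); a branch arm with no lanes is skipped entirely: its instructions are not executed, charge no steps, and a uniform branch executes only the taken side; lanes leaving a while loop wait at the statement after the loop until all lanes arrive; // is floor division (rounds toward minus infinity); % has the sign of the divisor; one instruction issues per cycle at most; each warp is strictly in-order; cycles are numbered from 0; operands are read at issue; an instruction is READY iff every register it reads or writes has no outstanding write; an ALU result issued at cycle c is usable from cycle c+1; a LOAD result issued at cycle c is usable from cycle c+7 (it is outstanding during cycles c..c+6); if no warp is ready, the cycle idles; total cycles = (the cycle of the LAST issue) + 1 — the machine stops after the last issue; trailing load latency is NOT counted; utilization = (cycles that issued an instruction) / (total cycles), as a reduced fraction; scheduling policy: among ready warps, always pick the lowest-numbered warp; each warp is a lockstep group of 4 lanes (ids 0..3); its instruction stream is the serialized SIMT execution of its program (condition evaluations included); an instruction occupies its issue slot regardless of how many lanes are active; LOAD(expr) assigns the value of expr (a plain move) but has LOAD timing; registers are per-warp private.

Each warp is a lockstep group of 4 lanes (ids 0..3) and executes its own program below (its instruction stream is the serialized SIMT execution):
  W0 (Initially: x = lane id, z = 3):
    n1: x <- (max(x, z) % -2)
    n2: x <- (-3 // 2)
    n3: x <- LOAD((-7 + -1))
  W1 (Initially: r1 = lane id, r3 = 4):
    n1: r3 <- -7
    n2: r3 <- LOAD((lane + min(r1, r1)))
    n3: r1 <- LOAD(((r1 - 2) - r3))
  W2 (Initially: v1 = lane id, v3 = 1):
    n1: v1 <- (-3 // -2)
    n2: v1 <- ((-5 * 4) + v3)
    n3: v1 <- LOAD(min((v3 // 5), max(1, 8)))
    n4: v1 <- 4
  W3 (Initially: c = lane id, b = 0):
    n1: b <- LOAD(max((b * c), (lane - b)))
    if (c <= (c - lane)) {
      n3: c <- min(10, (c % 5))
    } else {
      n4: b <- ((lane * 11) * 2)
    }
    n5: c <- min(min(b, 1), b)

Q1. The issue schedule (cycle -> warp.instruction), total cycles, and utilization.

cycle 0: W0.I0
cycle 1: W0.I1
cycle 2: W0.I2
cycle 3: W1.I0
cycle 4: W1.I1
cycle 5: W2.I0
cycle 6: W2.I1
cycle 7: W2.I2
cycle 8: W3.I0
cycle 9: W3.I1
cycle 10: W3.I2
cycle 11: W1.I2
cycle 12: idle
cycle 13: idle
cycle 14: W2.I3
cycle 15: W3.I3
cycle 16: W3.I4

Answer: 17 cycles, utilization 15/17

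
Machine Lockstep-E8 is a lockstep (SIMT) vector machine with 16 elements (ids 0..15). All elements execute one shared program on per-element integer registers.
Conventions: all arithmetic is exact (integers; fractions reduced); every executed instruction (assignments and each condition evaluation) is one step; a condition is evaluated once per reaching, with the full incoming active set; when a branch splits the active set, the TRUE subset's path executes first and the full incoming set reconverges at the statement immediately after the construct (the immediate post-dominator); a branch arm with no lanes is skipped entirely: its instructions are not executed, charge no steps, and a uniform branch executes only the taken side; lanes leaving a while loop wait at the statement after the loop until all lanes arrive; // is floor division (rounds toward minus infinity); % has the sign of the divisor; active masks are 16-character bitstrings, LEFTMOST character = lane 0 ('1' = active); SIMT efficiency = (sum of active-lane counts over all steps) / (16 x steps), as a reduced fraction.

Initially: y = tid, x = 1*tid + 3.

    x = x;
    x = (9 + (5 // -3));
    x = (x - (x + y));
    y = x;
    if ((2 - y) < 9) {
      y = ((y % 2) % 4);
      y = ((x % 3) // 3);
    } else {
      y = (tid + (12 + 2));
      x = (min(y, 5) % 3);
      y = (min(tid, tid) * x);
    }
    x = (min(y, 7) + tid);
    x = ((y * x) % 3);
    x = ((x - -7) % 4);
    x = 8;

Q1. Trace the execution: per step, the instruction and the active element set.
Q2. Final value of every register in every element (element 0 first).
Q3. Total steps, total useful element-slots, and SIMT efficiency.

step 0: x <- x                       1111111111111111
step 1: x <- (9 + (5 // -3))         1111111111111111
step 2: x <- (x - (x + y))           1111111111111111
step 3: y <- x                       1111111111111111
step 4: eval ((2 - y) < 9)           1111111111111111
step 5: y <- ((y % 2) % 4)           1111111000000000
step 6: y <- ((x % 3) // 3)          1111111000000000
step 7: y <- (tid + (12 + 2))        0000000111111111
step 8: x <- (min(y, 5) % 3)         0000000111111111
step 9: y <- (min(tid, tid) * x)     0000000111111111
step 10: x <- (min(y, 7) + tid)       1111111111111111
step 11: x <- ((y * x) % 3)           1111111111111111
step 12: x <- ((x - -7) % 4)          1111111111111111
step 13: x <- 8                       1111111111111111

Answer: 14 steps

y: 0,0,0,0,0,0,0,14,16,18,20,22,24,26,28,30
x: 8,8,8,8,8,8,8,8,8,8,8,8,8,8,8,8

steps = 14; useful = 185; efficiency = 185/224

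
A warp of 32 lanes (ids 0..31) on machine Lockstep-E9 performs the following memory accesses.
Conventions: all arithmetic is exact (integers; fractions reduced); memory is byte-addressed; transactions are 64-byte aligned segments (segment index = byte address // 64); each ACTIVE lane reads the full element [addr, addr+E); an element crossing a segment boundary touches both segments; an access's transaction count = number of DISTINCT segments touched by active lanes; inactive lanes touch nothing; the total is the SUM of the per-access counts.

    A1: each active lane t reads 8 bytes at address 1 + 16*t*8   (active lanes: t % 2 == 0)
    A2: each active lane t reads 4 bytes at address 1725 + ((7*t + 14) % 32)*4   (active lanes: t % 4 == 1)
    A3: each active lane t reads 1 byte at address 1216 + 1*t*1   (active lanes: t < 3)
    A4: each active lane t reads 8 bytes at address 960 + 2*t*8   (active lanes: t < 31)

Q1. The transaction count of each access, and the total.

A1: 16 transactions
A2: 2 transactions
A3: 1 transaction
A4: 8 transactions

Answer: 16,2,1,8; total 27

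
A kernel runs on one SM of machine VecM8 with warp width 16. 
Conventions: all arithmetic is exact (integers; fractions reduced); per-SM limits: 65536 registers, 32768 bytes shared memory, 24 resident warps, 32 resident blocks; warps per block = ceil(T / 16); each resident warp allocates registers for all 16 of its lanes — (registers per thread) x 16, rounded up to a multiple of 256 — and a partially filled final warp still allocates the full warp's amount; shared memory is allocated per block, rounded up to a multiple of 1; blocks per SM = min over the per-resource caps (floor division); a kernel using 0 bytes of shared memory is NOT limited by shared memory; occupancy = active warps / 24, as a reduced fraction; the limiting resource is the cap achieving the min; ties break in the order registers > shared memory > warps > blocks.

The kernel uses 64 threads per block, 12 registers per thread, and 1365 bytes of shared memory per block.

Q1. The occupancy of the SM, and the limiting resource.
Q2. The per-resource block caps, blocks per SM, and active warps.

Answer: occupancy 1, limited by warps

registers: 64 blocks
shared memory: 24 blocks
warps: 6 blocks
blocks: 32 blocks

Answer: 6 blocks, 24 active warps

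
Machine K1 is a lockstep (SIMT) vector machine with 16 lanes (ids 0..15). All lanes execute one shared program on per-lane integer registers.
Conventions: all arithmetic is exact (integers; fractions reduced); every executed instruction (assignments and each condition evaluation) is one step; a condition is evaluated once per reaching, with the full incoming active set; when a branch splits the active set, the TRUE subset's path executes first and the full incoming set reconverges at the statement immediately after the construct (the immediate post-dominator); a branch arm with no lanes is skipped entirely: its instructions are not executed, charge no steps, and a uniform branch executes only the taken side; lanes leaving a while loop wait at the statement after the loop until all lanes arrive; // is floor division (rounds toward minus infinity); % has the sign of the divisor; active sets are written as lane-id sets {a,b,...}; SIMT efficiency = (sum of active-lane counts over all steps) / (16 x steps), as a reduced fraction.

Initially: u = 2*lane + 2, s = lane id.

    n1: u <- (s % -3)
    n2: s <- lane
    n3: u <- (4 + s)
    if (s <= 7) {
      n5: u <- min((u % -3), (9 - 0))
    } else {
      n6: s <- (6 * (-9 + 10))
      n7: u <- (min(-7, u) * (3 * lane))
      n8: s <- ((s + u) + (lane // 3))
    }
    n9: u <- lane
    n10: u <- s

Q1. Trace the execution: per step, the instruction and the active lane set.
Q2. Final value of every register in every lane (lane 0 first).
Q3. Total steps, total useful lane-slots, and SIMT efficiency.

step 0: u <- (s % -3)                {0,1,2,3,4,5,6,7,8,9,10,11,12,13,14,15}
step 1: s <- lane                    {0,1,2,3,4,5,6,7,8,9,10,11,12,13,14,15}
step 2: u <- (4 + s)                 {0,1,2,3,4,5,6,7,8,9,10,11,12,13,14,15}
step 3: eval (s <= 7)                {0,1,2,3,4,5,6,7,8,9,10,11,12,13,14,15}
step 4: u <- min((u % -3), (9 - 0))  {0,1,2,3,4,5,6,7}
step 5: s <- (6 * (-9 + 10))         {8,9,10,11,12,13,14,15}
step 6: u <- (min(-7, u) * (3 * lane)) {8,9,10,11,12,13,14,15}
step 7: s <- ((s + u) + (lane // 3)) {8,9,10,11,12,13,14,15}
step 8: u <- lane                    {0,1,2,3,4,5,6,7,8,9,10,11,12,13,14,15}
step 9: u <- s                       {0,1,2,3,4,5,6,7,8,9,10,11,12,13,14,15}

Answer: 10 steps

u: 0,1,2,3,4,5,6,7,-160,-180,-201,-222,-242,-263,-284,-304
s: 0,1,2,3,4,5,6,7,-160,-180,-201,-222,-242,-263,-284,-304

steps = 10; useful = 128; efficiency = 128/160 = 4/5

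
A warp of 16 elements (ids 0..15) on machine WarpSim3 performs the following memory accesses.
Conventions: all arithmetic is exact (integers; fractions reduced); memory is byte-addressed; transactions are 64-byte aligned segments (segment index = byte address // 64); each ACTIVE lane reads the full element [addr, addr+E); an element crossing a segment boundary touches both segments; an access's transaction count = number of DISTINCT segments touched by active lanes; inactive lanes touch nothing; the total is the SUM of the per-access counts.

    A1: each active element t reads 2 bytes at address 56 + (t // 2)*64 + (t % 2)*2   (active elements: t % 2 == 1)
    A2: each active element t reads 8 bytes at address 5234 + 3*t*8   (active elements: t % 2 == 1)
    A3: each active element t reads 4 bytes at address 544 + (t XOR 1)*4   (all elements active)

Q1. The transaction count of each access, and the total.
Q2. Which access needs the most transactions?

A1: 8 transactions
A2: 6 transactions
A3: 2 transactions

Answer: 8,6,2; total 16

Answer: A1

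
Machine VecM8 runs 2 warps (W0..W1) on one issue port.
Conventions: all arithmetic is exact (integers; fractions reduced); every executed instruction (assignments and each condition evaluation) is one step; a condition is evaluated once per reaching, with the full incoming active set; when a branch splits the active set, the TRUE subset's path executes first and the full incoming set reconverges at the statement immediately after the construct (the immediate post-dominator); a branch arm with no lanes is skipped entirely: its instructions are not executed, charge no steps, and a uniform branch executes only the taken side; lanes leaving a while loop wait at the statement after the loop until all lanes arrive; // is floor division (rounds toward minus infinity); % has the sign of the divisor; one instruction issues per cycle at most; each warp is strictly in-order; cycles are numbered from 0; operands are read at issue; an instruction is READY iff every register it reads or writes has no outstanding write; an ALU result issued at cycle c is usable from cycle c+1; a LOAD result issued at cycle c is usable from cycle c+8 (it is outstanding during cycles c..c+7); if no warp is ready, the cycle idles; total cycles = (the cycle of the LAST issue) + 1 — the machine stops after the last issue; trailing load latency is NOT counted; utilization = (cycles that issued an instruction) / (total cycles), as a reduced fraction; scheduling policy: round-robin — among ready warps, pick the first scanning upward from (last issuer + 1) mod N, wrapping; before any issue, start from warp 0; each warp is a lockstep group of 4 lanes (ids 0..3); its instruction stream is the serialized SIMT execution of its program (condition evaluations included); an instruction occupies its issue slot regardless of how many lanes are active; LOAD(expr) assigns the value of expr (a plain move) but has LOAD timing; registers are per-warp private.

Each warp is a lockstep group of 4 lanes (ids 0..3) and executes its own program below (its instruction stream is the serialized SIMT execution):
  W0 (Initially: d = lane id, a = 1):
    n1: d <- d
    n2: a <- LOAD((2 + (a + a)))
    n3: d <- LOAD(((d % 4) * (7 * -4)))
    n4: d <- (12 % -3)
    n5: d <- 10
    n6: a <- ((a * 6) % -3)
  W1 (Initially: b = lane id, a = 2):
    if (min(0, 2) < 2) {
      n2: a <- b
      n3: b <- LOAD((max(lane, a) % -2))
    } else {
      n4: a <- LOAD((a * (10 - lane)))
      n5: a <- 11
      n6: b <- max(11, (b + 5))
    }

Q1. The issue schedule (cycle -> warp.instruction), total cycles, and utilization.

cycle 0: W0.I0
cycle 1: W1.I0
cycle 2: W0.I1
cycle 3: W1.I1
cycle 4: W0.I2
cycle 5: W1.I2
cycle 6: idle
cycle 7: idle
cycle 8: idle
cycle 9: idle
cycle 10: idle
cycle 11: idle
cycle 12: W0.I3
cycle 13: W0.I4
cycle 14: W0.I5

Answer: 15 cycles, utilization 3/5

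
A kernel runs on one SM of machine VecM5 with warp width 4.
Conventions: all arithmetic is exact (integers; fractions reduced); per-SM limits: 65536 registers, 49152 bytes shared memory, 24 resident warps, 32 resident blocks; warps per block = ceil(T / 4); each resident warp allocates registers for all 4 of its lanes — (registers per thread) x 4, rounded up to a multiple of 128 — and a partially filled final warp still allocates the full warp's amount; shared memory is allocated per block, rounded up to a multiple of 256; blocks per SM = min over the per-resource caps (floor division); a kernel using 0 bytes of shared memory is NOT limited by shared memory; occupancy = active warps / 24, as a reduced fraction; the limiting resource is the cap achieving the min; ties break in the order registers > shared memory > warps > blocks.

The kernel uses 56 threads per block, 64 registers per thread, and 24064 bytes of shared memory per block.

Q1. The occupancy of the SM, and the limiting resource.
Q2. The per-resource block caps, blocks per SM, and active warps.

Answer: occupancy 7/12, limited by warps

registers: 18 blocks
shared memory: 2 blocks
warps: 1 block
blocks: 32 blocks

Answer: 1 block, 14 active warps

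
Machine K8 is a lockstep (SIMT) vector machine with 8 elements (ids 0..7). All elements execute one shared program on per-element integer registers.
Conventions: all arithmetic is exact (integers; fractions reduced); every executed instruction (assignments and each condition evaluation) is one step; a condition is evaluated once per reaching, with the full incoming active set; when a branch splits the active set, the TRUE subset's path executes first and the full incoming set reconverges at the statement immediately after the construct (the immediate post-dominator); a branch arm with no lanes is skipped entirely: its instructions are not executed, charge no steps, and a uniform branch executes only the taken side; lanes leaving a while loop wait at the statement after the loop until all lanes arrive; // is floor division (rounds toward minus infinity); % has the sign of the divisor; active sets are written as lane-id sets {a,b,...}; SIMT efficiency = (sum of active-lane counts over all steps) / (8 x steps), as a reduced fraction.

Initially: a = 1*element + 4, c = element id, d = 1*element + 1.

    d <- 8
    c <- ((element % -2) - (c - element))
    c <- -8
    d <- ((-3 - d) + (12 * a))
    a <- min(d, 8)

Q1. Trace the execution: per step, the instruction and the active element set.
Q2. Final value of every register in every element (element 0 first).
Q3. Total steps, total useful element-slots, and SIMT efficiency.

step 0: d <- 8                       {0,1,2,3,4,5,6,7}
step 1: c <- ((element % -2) - (c - element)) {0,1,2,3,4,5,6,7}
step 2: c <- -8                      {0,1,2,3,4,5,6,7}
step 3: d <- ((-3 - d) + (12 * a))   {0,1,2,3,4,5,6,7}
step 4: a <- min(d, 8)               {0,1,2,3,4,5,6,7}

Answer: 5 steps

a: 8,8,8,8,8,8,8,8
c: -8,-8,-8,-8,-8,-8,-8,-8
d: 37,49,61,73,85,97,109,121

steps = 5; useful = 40; efficiency = 40/40 = 1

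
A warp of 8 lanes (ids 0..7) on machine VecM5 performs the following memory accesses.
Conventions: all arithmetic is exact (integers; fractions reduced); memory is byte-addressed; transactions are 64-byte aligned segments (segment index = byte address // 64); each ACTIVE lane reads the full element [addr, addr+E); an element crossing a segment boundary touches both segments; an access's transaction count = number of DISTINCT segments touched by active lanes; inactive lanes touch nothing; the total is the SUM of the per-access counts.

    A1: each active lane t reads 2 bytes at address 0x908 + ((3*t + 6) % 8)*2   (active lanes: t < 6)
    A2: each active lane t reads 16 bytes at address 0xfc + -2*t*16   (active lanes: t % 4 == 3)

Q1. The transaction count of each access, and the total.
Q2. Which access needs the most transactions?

A1: 1 transaction
A2: 2 transactions

Answer: 1,2; total 3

Answer: A2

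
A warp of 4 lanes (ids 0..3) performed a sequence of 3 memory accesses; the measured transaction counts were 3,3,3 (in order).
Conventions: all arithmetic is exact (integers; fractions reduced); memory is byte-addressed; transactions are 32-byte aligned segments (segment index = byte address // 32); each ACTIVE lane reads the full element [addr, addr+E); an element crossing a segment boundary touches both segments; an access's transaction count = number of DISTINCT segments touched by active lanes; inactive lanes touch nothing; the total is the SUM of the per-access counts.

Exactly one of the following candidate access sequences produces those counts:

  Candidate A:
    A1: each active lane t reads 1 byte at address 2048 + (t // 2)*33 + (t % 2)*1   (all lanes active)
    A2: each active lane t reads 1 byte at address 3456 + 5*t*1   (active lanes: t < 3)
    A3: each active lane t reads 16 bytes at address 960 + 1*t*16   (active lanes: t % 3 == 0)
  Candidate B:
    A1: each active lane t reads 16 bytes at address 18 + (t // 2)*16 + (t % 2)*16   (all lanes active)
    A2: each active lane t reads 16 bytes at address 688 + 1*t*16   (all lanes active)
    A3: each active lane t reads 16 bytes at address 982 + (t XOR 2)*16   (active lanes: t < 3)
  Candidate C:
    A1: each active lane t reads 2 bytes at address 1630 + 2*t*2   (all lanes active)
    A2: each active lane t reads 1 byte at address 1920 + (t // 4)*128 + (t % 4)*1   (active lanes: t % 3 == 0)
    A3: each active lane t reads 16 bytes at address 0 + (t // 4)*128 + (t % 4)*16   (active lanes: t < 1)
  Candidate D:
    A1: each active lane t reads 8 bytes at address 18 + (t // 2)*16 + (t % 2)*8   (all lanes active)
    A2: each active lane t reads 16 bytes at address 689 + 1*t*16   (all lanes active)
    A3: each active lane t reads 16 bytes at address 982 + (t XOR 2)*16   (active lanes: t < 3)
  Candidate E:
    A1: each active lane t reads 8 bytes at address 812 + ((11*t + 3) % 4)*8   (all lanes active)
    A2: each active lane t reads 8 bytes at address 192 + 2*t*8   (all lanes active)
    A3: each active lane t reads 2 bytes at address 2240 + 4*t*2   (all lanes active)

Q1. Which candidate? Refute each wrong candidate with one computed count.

A: A1 gives 2 transactions, not 3
C: A1 gives 2 transactions, not 3
D: A1 gives 2 transactions, not 3
E: A1 gives 2 transactions, not 3
B: all counts match (3,3,3)

Answer: B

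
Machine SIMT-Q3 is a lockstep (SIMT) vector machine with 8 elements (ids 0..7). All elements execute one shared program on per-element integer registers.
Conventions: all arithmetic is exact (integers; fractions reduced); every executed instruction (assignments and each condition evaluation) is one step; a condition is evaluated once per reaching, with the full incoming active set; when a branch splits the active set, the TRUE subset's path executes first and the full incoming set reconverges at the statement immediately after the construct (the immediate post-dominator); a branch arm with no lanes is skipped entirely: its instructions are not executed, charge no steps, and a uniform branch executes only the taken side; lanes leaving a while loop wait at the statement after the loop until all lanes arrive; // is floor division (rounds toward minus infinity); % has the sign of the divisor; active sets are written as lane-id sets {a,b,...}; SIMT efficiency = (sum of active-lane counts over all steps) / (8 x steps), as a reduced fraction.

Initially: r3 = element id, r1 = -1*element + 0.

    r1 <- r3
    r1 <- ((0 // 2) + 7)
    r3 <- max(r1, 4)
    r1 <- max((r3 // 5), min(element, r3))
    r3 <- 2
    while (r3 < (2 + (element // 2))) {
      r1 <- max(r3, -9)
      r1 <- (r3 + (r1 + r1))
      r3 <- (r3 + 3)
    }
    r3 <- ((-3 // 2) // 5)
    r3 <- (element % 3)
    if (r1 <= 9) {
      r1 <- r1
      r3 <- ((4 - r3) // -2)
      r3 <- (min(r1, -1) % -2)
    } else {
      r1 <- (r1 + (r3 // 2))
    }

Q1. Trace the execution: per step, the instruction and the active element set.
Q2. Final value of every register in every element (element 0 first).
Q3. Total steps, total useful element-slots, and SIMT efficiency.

step 0: r1 <- r3                     {0,1,2,3,4,5,6,7}
step 1: r1 <- ((0 // 2) + 7)         {0,1,2,3,4,5,6,7}
step 2: r3 <- max(r1, 4)             {0,1,2,3,4,5,6,7}
step 3: r1 <- max((r3 // 5), min(element, r3)) {0,1,2,3,4,5,6,7}
step 4: r3 <- 2                      {0,1,2,3,4,5,6,7}
step 5: eval (r3 < (2 + (element // 2))) {0,1,2,3,4,5,6,7}
step 6: r1 <- max(r3, -9)            {2,3,4,5,6,7}
step 7: r1 <- (r3 + (r1 + r1))       {2,3,4,5,6,7}
step 8: r3 <- (r3 + 3)               {2,3,4,5,6,7}
step 9: eval (r3 < (2 + (element // 2))) {2,3,4,5,6,7}
step 10: r3 <- ((-3 // 2) // 5)       {0,1,2,3,4,5,6,7}
step 11: r3 <- (element % 3)          {0,1,2,3,4,5,6,7}
step 12: eval (r1 <= 9)               {0,1,2,3,4,5,6,7}
step 13: r1 <- r1                     {0,1,2,3,4,5,6,7}
step 14: r3 <- ((4 - r3) // -2)       {0,1,2,3,4,5,6,7}
step 15: r3 <- (min(r1, -1) % -2)     {0,1,2,3,4,5,6,7}

Answer: 16 steps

r3: -1,-1,-1,-1,-1,-1,-1,-1
r1: 1,1,6,6,6,6,6,6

steps = 16; useful = 120; efficiency = 120/128 = 15/16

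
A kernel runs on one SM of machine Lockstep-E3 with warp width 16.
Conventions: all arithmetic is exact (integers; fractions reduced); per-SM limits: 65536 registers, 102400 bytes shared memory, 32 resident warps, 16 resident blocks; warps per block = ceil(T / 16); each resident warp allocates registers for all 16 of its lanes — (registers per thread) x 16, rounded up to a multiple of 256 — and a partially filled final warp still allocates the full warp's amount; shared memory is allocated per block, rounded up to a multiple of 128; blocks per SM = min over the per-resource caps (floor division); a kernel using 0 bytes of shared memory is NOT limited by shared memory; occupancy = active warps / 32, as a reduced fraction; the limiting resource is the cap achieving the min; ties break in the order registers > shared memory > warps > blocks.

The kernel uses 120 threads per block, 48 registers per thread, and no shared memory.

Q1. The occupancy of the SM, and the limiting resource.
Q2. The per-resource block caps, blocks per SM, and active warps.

Answer: occupancy 1, limited by warps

registers: 10 blocks
shared memory: no limit (kernel uses none)
warps: 4 blocks
blocks: 16 blocks

Answer: 4 blocks, 32 active warps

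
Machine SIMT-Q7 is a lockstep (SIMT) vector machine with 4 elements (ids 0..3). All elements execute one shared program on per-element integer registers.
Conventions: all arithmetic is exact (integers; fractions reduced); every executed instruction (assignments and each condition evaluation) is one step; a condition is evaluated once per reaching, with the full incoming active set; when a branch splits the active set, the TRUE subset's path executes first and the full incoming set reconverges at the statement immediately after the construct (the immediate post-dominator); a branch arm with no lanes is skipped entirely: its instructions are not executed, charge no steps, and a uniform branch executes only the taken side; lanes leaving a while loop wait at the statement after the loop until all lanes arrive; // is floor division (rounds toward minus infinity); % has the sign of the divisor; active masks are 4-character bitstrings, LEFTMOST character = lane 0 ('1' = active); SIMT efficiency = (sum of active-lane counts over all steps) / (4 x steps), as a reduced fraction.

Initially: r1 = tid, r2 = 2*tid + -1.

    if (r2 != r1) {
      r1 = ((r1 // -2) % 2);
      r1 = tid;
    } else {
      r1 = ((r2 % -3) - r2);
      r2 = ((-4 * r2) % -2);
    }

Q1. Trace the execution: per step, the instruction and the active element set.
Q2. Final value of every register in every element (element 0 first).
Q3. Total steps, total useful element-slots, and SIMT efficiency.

step 0: eval (r2 != r1)              1111
step 1: r1 <- ((r1 // -2) % 2)       1011
step 2: r1 <- tid                    1011
step 3: r1 <- ((r2 % -3) - r2)       0100
step 4: r2 <- ((-4 * r2) % -2)       0100

Answer: 5 steps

r1: 0,-3,2,3
r2: -1,0,3,5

steps = 5; useful = 12; efficiency = 12/20 = 3/5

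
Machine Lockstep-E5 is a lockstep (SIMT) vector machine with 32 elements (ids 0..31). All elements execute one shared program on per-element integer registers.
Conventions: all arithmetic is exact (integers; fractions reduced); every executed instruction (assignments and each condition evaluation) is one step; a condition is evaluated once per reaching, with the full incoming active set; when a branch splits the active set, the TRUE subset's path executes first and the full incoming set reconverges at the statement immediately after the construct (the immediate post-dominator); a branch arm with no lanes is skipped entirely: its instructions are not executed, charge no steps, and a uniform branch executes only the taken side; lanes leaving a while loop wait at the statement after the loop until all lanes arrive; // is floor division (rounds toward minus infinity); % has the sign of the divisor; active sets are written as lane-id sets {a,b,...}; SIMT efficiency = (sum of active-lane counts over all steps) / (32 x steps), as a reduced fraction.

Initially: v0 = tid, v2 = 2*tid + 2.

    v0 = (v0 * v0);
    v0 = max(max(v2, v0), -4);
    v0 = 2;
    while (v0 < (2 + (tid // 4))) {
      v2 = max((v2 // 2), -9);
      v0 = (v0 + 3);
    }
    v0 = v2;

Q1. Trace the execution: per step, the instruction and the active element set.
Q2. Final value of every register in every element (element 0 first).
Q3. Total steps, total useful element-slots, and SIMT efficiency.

step 0: v0 <- (v0 * v0)              {0,1,2,3,4,5,6,7,8,9,10,11,12,13,14,15,16,17,18,19,20,21,22,23,24,25,26,27,28,29,30,31}
step 1: v0 <- max(max(v2, v0), -4)   {0,1,2,3,4,5,6,7,8,9,10,11,12,13,14,15,16,17,18,19,20,21,22,23,24,25,26,27,28,29,30,31}
step 2: v0 <- 2                      {0,1,2,3,4,5,6,7,8,9,10,11,12,13,14,15,16,17,18,19,20,21,22,23,24,25,26,27,28,29,30,31}
step 3: eval (v0 < (2 + (tid // 4))) {0,1,2,3,4,5,6,7,8,9,10,11,12,13,14,15,16,17,18,19,20,21,22,23,24,25,26,27,28,29,30,31}
step 4: v2 <- max((v2 // 2), -9)     {4,5,6,7,8,9,10,11,12,13,14,15,16,17,18,19,20,21,22,23,24,25,26,27,28,29,30,31}
step 5: v0 <- (v0 + 3)               {4,5,6,7,8,9,10,11,12,13,14,15,16,17,18,19,20,21,22,23,24,25,26,27,28,29,30,31}
step 6: eval (v0 < (2 + (tid // 4))) {4,5,6,7,8,9,10,11,12,13,14,15,16,17,18,19,20,21,22,23,24,25,26,27,28,29,30,31}
step 7: v2 <- max((v2 // 2), -9)     {16,17,18,19,20,21,22,23,24,25,26,27,28,29,30,31}
step 8: v0 <- (v0 + 3)               {16,17,18,19,20,21,22,23,24,25,26,27,28,29,30,31}
step 9: eval (v0 < (2 + (tid // 4))) {16,17,18,19,20,21,22,23,24,25,26,27,28,29,30,31}
step 10: v2 <- max((v2 // 2), -9)     {28,29,30,31}
step 11: v0 <- (v0 + 3)               {28,29,30,31}
step 12: eval (v0 < (2 + (tid // 4))) {28,29,30,31}
step 13: v0 <- v2                     {0,1,2,3,4,5,6,7,8,9,10,11,12,13,14,15,16,17,18,19,20,21,22,23,24,25,26,27,28,29,30,31}

Answer: 14 steps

v0: 2,4,6,8,5,6,7,8,9,10,11,12,13,14,15,16,8,9,9,10,10,11,11,12,12,13,13,14,7,7,7,8
v2: 2,4,6,8,5,6,7,8,9,10,11,12,13,14,15,16,8,9,9,10,10,11,11,12,12,13,13,14,7,7,7,8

steps = 14; useful = 304; efficiency = 304/448 = 19/28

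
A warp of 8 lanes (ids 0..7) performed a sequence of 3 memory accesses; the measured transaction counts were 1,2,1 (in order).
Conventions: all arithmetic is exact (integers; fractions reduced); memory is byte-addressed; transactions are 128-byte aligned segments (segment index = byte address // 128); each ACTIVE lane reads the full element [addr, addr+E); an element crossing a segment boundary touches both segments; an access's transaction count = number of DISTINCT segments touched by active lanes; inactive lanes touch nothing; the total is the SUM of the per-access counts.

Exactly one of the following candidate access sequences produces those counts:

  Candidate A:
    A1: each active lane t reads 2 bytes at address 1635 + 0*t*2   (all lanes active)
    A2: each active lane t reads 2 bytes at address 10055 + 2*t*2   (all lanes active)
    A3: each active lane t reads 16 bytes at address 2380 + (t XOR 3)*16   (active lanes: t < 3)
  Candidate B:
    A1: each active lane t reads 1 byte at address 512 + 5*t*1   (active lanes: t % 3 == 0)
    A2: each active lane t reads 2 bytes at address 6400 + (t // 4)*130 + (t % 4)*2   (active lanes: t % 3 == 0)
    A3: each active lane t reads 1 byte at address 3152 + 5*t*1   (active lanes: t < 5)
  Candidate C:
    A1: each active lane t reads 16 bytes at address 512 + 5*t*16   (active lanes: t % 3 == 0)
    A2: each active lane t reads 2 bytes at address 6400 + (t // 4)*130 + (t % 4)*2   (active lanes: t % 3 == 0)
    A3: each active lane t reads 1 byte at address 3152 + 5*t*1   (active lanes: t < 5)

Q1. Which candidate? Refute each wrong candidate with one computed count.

A: A2 gives 1 transaction, not 2
C: A1 gives 3 transactions, not 1
B: all counts match (1,2,1)

Answer: B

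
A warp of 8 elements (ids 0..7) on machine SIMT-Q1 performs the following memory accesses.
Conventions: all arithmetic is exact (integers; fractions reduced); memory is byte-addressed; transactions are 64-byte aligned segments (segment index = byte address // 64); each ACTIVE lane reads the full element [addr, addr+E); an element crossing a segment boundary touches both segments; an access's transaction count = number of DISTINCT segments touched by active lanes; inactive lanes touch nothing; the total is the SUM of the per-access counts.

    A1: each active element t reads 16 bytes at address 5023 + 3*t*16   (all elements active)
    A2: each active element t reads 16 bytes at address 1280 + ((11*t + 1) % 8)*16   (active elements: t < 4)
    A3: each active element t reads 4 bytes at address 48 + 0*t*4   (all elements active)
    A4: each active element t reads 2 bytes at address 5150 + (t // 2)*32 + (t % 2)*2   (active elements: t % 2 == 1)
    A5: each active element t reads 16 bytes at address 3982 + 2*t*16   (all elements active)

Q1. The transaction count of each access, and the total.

A1: 6 transactions
A2: 2 transactions
A3: 1 transaction
A4: 3 transactions
A5: 4 transactions

Answer: 6,2,1,3,4; total 16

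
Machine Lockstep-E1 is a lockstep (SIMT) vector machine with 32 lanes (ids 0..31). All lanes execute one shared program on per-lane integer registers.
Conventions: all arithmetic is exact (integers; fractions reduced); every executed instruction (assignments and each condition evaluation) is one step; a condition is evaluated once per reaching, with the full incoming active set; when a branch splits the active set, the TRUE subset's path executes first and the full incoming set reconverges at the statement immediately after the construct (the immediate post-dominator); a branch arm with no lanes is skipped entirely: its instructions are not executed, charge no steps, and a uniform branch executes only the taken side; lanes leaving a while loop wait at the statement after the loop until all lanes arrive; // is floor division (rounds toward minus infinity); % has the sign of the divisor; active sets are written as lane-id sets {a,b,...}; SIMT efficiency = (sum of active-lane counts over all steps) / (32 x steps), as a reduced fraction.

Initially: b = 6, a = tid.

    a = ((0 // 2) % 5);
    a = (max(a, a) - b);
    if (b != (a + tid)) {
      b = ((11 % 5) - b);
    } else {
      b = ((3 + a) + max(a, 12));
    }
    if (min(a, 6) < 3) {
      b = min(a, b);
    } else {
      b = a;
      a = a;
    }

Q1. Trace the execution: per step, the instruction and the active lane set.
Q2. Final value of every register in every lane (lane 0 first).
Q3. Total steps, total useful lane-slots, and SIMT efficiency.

step 0: a <- ((0 // 2) % 5)          {0,1,2,3,4,5,6,7,8,9,10,11,12,13,14,15,16,17,18,19,20,21,22,23,24,25,26,27,28,29,30,31}
step 1: a <- (max(a, a) - b)         {0,1,2,3,4,5,6,7,8,9,10,11,12,13,14,15,16,17,18,19,20,21,22,23,24,25,26,27,28,29,30,31}
step 2: eval (b != (a + tid))        {0,1,2,3,4,5,6,7,8,9,10,11,12,13,14,15,16,17,18,19,20,21,22,23,24,25,26,27,28,29,30,31}
step 3: b <- ((11 % 5) - b)          {0,1,2,3,4,5,6,7,8,9,10,11,13,14,15,16,17,18,19,20,21,22,23,24,25,26,27,28,29,30,31}
step 4: b <- ((3 + a) + max(a, 12))  {12}
step 5: eval (min(a, 6) < 3)         {0,1,2,3,4,5,6,7,8,9,10,11,12,13,14,15,16,17,18,19,20,21,22,23,24,25,26,27,28,29,30,31}
step 6: b <- min(a, b)               {0,1,2,3,4,5,6,7,8,9,10,11,12,13,14,15,16,17,18,19,20,21,22,23,24,25,26,27,28,29,30,31}

Answer: 7 steps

b: -6,-6,-6,-6,-6,-6,-6,-6,-6,-6,-6,-6,-6,-6,-6,-6,-6,-6,-6,-6,-6,-6,-6,-6,-6,-6,-6,-6,-6,-6,-6,-6
a: -6,-6,-6,-6,-6,-6,-6,-6,-6,-6,-6,-6,-6,-6,-6,-6,-6,-6,-6,-6,-6,-6,-6,-6,-6,-6,-6,-6,-6,-6,-6,-6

steps = 7; useful = 192; efficiency = 192/224 = 6/7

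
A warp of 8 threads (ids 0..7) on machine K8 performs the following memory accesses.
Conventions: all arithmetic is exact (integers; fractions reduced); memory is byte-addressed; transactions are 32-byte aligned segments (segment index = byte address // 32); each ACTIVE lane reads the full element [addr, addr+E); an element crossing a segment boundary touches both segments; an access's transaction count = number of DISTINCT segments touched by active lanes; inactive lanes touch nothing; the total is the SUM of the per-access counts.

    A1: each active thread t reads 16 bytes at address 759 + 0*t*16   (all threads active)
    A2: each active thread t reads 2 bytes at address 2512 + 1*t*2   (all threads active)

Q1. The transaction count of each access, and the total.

A1: 2 transactions
A2: 1 transaction

Answer: 2,1; total 3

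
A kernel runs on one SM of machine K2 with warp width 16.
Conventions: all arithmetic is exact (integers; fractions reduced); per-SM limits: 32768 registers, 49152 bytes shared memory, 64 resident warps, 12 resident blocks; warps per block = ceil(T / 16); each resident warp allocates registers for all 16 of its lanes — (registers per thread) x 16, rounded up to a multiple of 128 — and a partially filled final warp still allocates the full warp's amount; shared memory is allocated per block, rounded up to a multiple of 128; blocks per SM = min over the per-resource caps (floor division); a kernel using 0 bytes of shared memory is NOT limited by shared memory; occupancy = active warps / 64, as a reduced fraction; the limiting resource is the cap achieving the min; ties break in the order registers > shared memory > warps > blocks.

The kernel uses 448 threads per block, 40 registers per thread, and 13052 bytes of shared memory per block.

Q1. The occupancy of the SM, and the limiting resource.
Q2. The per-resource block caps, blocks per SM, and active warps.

Answer: occupancy 7/16, limited by registers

registers: 1 block
shared memory: 3 blocks
warps: 2 blocks
blocks: 12 blocks

Answer: 1 block, 28 active warps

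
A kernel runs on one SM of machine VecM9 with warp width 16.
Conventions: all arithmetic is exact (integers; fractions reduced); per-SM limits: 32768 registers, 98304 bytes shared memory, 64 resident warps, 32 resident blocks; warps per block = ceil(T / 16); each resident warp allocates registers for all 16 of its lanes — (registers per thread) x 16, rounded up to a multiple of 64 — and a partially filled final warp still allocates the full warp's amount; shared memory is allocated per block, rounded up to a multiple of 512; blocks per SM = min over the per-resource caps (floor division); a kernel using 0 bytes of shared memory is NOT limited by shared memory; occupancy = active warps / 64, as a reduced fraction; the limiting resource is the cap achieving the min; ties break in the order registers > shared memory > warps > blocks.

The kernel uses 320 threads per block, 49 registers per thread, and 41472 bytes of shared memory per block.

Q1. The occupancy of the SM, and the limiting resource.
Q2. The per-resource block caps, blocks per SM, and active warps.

Answer: occupancy 5/16, limited by registers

registers: 1 block
shared memory: 2 blocks
warps: 3 blocks
blocks: 32 blocks

Answer: 1 block, 20 active warps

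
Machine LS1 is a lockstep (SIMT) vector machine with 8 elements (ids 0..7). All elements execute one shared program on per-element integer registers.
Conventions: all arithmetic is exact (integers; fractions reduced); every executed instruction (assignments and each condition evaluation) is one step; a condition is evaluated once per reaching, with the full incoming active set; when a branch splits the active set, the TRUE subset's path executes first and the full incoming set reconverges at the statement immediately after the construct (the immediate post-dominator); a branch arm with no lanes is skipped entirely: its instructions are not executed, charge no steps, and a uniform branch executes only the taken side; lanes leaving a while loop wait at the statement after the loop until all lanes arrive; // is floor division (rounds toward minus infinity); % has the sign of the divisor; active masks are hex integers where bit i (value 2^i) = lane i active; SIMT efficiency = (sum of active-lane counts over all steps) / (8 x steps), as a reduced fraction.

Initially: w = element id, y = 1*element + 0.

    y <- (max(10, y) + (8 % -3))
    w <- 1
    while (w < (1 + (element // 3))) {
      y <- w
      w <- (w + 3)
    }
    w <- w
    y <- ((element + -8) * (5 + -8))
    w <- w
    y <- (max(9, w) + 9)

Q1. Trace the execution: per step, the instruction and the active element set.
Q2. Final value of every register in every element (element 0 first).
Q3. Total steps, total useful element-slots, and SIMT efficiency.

step 0: y <- (max(10, y) + (8 % -3)) 0xff
step 1: w <- 1                       0xff
step 2: eval (w < (1 + (element // 3))) 0xff
step 3: y <- w                       0xf8
step 4: w <- (w + 3)                 0xf8
step 5: eval (w < (1 + (element // 3))) 0xf8
step 6: w <- w                       0xff
step 7: y <- ((element + -8) * (5 + -8)) 0xff
step 8: w <- w                       0xff
step 9: y <- (max(9, w) + 9)         0xff

Answer: 10 steps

w: 1,1,1,4,4,4,4,4
y: 18,18,18,18,18,18,18,18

steps = 10; useful = 71; efficiency = 71/80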